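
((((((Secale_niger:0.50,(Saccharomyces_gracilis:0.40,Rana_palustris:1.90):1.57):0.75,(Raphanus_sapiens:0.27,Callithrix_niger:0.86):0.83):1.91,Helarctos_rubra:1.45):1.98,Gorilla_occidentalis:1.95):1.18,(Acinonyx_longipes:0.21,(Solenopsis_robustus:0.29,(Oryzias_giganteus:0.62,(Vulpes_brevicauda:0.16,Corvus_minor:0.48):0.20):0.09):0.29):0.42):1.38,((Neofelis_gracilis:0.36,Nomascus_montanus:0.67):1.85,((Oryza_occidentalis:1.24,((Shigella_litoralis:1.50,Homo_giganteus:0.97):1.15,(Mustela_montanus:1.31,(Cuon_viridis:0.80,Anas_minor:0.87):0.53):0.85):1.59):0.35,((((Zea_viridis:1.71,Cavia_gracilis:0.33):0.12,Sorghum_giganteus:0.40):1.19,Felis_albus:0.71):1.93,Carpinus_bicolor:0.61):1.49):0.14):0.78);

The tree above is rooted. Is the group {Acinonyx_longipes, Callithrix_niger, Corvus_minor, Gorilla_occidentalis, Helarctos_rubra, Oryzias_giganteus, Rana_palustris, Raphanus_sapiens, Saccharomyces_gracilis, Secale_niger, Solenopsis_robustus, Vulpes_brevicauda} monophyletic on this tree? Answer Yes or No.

Yes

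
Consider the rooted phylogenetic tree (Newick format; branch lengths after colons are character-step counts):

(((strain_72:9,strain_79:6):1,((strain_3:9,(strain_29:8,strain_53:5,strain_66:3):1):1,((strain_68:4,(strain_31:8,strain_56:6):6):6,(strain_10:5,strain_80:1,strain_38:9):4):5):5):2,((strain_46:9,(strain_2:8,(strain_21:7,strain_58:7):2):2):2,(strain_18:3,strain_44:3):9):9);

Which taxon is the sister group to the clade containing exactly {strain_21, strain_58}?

strain_2

The clade containing exactly {strain_21, strain_58} attaches to the tree at the node subtending (strain_2,(strain_21,strain_58)).
The other lineage descending from that same node — the sister group — is the single tip strain_2.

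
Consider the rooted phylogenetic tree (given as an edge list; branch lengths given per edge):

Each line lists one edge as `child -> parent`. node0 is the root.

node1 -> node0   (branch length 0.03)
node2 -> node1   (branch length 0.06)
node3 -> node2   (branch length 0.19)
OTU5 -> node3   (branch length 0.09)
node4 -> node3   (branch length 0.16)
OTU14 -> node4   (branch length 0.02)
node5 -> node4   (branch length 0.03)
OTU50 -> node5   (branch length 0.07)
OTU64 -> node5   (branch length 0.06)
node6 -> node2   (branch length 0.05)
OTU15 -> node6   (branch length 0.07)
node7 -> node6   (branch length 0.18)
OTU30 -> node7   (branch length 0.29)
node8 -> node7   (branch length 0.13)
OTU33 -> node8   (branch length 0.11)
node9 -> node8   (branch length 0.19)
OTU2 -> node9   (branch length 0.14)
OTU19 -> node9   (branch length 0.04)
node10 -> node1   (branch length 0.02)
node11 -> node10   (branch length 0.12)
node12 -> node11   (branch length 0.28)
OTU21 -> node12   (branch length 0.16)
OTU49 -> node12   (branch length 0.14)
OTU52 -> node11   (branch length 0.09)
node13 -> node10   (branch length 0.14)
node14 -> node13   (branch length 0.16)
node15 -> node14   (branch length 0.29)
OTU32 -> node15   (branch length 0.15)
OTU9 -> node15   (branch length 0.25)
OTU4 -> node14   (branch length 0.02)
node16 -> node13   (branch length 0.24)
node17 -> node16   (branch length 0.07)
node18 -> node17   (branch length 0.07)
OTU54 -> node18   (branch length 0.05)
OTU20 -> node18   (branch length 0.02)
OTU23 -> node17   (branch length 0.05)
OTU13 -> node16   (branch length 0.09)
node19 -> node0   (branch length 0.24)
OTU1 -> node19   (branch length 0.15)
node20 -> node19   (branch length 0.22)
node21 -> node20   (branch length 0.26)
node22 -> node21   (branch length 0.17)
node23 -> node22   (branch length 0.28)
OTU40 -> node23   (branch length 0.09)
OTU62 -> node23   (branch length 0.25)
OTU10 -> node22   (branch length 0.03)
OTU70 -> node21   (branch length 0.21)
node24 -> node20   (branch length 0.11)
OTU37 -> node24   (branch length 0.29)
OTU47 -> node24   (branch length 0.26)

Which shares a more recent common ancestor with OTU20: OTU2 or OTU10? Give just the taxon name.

OTU2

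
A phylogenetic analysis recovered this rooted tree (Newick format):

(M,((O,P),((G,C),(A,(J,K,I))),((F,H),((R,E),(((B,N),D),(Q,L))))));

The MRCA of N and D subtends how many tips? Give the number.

3

The MRCA of N and D is the node subtending ((B,N),D).
That clade contains 3 terminal taxa: B, D, N.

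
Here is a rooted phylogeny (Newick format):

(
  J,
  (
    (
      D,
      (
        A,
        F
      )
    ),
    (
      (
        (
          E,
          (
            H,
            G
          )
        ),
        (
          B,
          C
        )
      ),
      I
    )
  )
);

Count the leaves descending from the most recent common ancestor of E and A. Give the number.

9

The MRCA of E and A is the node subtending ((D,(A,F)),(((E,(H,G)),(B,C)),I)).
That clade contains 9 terminal taxa: A, B, C, D, E, F, G, H, I.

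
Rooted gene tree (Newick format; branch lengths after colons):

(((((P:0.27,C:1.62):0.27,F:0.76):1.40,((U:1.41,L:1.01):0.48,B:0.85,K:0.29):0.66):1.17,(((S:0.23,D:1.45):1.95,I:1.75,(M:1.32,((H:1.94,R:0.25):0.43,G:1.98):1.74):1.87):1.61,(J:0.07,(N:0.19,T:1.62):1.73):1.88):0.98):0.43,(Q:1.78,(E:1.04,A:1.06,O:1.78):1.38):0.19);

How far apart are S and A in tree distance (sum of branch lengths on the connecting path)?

7.83

The path runs S → … → MRCA → … → A; the MRCA is the root of the tree.
Branch lengths along that path: 0.23 + 1.95 + 1.61 + 0.98 + 0.43 + 0.19 + 1.38 + 1.06 = 7.83.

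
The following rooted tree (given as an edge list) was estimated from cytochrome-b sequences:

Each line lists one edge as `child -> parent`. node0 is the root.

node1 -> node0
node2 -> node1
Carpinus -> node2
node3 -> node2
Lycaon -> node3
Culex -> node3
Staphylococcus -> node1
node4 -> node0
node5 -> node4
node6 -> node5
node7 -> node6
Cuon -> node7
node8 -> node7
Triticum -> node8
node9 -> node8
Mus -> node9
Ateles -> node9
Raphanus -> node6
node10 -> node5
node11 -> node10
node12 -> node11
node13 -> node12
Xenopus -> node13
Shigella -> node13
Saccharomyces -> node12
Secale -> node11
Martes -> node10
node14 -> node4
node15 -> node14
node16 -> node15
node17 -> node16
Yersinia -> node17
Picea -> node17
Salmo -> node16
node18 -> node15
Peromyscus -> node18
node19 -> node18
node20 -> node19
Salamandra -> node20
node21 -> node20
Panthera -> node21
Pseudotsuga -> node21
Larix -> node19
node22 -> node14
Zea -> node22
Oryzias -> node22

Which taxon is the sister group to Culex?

Culex attaches to the tree at the node subtending (Lycaon,Culex).
The other lineage descending from that same node — the sister group — is the single tip Lycaon.

Lycaon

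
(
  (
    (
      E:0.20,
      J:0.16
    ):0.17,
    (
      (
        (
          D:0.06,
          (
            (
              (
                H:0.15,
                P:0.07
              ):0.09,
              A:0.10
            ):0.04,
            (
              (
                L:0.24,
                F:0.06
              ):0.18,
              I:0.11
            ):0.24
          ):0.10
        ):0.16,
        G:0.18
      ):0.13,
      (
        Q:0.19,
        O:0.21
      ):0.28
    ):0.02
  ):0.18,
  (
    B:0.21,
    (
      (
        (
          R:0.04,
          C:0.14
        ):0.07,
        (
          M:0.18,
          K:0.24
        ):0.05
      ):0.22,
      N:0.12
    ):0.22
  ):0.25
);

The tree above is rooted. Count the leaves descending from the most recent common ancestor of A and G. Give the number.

The MRCA of A and G is the node subtending ((D,(((H,P),A),((L,F),I))),G).
That clade contains 8 terminal taxa: A, D, F, G, H, I, L, P.

8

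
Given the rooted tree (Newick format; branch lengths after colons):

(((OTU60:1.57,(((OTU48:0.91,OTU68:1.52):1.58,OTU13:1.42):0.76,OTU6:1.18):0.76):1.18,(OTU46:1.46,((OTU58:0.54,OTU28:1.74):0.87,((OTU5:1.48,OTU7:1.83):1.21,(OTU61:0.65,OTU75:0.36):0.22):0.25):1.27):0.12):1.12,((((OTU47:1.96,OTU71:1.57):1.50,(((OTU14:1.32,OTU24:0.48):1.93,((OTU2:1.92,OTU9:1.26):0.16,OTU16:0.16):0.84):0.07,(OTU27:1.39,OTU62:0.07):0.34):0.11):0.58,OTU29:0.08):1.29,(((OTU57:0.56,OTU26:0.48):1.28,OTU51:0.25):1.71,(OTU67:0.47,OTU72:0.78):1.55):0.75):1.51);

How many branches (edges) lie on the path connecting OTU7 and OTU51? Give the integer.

10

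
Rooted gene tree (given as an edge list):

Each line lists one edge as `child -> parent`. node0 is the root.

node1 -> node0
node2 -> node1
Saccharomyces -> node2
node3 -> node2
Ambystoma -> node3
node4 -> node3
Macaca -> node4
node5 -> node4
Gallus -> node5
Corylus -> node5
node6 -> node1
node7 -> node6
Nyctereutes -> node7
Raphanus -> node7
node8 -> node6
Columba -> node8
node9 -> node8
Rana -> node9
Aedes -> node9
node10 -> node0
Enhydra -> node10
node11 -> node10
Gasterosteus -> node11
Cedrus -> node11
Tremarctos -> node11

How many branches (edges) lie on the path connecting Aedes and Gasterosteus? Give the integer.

The MRCA of Aedes and Gasterosteus is the root of the tree.
From Aedes up to that node: 5 branches. From Gasterosteus up to the same node: 3 branches. Total: 5 + 3 = 8.

8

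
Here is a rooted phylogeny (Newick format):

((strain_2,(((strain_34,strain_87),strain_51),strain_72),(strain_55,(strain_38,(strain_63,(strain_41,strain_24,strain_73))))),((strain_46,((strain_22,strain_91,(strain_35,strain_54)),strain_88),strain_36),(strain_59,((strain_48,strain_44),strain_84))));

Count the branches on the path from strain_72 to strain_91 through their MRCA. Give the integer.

The MRCA of strain_72 and strain_91 is the root of the tree.
From strain_72 up to that node: 3 branches. From strain_91 up to the same node: 5 branches. Total: 3 + 5 = 8.

8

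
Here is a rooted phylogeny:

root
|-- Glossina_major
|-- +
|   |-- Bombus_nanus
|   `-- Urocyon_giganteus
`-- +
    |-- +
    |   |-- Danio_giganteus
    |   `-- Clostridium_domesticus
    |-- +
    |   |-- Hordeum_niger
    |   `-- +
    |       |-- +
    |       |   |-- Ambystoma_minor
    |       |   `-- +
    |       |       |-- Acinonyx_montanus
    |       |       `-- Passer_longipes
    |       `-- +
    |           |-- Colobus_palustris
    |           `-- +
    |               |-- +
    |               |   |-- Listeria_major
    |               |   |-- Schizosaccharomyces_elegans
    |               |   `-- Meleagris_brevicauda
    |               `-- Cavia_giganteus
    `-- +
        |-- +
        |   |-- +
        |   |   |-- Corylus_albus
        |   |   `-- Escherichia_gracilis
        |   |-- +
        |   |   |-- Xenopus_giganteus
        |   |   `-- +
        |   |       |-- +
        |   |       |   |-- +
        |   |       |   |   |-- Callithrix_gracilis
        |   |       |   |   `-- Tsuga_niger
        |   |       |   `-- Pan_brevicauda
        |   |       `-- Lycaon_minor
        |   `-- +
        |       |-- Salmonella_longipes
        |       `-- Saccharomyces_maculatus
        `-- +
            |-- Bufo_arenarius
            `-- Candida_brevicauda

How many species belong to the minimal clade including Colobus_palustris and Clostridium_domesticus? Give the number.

22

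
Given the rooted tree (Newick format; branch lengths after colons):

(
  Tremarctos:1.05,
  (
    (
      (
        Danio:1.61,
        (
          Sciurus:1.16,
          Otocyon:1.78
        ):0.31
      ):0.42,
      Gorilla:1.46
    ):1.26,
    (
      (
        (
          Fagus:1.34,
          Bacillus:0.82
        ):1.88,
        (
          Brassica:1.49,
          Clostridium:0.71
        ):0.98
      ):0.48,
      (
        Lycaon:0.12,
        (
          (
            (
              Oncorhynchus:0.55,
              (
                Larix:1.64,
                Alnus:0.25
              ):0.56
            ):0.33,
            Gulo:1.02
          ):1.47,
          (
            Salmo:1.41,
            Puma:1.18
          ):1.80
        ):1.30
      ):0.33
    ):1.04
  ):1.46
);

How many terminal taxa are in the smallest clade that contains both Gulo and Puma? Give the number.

6

The MRCA of Gulo and Puma is the node subtending (((Oncorhynchus,(Larix,Alnus)),Gulo),(Salmo,Puma)).
That clade contains 6 terminal taxa: Alnus, Gulo, Larix, Oncorhynchus, Puma, Salmo.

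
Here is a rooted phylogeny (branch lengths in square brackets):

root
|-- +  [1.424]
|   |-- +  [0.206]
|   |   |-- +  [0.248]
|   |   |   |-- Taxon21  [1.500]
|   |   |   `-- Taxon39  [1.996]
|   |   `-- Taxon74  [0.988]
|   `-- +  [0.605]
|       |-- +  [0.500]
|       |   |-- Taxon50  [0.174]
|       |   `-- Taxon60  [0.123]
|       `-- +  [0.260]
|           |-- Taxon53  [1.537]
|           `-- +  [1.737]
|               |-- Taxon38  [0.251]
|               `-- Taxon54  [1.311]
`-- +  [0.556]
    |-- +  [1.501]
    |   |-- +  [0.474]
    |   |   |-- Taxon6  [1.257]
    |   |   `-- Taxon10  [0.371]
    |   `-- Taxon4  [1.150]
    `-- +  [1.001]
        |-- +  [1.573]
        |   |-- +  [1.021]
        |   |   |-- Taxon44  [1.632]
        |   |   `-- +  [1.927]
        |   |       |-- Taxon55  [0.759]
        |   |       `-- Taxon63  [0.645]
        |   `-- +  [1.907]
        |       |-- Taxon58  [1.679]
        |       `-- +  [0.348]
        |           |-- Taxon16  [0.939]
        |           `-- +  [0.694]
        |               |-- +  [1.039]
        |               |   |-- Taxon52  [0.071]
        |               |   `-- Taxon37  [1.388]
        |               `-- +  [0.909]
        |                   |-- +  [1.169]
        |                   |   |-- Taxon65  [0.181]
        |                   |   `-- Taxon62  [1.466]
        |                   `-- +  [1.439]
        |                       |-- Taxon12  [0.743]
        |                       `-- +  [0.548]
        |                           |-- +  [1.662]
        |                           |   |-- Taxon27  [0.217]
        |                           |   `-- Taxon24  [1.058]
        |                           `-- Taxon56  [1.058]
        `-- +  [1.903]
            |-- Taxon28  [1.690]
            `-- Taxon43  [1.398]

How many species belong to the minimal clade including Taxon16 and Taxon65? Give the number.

The MRCA of Taxon16 and Taxon65 is the node subtending (Taxon16,((Taxon52,Taxon37),((Taxon65,Taxon62),(Taxon12,((Taxon27,Taxon24),Taxon56))))).
That clade contains 9 terminal taxa: Taxon12, Taxon16, Taxon24, Taxon27, Taxon37, Taxon52, Taxon56, Taxon62, Taxon65.

9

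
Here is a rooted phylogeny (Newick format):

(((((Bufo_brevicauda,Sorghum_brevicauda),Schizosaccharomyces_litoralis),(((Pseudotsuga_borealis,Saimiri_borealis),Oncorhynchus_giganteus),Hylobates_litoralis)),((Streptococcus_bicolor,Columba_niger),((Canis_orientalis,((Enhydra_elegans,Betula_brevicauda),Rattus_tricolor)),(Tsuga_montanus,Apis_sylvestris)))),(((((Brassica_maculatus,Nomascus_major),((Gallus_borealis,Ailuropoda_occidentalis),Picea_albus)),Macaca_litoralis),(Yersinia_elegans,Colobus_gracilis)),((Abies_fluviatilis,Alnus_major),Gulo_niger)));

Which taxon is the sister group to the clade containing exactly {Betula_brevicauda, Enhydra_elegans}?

The clade containing exactly {Betula_brevicauda, Enhydra_elegans} attaches to the tree at the node subtending ((Enhydra_elegans,Betula_brevicauda),Rattus_tricolor).
The other lineage descending from that same node — the sister group — is the single tip Rattus_tricolor.

Rattus_tricolor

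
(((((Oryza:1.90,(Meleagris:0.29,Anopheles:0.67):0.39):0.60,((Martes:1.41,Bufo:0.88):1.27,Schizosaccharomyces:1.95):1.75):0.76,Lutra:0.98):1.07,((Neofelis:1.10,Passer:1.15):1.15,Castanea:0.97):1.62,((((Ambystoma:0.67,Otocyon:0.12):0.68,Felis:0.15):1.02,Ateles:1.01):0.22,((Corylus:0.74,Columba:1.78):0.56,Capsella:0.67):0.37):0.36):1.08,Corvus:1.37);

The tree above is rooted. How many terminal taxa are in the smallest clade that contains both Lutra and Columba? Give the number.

The MRCA of Lutra and Columba is the node subtending ((((Oryza,(Meleagris,Anopheles)),((Martes,Bufo),Schizosaccharomyces)),Lutra),((Neofelis,Passer),Castanea),((((Ambystoma,Otocyon),Felis),Ateles),((Corylus,Columba),Capsella))).
That clade contains 17 terminal taxa: Ambystoma, Anopheles, Ateles, Bufo, Capsella, Castanea, Columba, Corylus, Felis, Lutra, Martes, Meleagris, Neofelis, Oryza, Otocyon, Passer, Schizosaccharomyces.

17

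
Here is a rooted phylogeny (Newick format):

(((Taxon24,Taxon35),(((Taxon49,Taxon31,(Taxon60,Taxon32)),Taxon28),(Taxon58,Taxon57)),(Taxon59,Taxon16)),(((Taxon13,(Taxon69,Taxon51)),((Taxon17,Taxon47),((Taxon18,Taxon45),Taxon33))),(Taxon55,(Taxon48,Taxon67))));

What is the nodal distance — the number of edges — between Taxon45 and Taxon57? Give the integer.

The MRCA of Taxon45 and Taxon57 is the root of the tree.
From Taxon45 up to that node: 6 branches. From Taxon57 up to the same node: 4 branches. Total: 6 + 4 = 10.

10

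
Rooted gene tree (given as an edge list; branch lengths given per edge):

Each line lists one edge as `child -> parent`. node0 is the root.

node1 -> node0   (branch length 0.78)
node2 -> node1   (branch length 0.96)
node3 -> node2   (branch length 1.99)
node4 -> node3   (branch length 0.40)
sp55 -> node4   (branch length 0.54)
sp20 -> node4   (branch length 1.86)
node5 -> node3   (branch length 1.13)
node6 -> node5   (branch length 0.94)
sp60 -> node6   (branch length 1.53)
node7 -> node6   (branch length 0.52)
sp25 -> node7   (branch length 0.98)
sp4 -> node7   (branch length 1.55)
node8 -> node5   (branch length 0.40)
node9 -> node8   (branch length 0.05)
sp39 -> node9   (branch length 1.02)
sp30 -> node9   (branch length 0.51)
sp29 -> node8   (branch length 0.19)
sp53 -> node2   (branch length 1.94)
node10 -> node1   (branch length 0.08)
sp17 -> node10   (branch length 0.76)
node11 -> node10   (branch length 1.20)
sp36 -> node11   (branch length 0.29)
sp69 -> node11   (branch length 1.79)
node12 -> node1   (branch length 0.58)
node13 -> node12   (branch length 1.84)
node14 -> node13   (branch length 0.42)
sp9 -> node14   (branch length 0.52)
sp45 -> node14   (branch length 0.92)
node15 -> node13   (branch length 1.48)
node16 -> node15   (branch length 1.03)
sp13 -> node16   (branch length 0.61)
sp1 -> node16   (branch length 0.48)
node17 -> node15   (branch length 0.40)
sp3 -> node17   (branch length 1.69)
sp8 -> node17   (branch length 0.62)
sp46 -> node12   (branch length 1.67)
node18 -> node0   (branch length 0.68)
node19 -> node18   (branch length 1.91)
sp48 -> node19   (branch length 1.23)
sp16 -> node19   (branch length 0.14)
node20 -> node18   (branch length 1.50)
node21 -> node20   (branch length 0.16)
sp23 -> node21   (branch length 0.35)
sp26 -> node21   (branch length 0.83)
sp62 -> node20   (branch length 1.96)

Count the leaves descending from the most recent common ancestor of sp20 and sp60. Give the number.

8

The MRCA of sp20 and sp60 is the node subtending ((sp55,sp20),((sp60,(sp25,sp4)),((sp39,sp30),sp29))).
That clade contains 8 terminal taxa: sp20, sp25, sp29, sp30, sp39, sp4, sp55, sp60.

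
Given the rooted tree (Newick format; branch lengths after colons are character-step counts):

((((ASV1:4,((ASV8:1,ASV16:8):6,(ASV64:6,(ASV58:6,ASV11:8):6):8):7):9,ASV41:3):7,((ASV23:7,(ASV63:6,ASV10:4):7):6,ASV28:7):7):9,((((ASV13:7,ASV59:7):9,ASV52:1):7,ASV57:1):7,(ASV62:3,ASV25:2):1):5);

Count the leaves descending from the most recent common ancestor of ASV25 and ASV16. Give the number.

The MRCA of ASV25 and ASV16 is the root, so the clade is the entire tree.
That clade contains 17 terminal taxa: ASV1, ASV10, ASV11, ASV13, ASV16, ASV23, ASV25, ASV28, ASV41, ASV52, ASV57, ASV58, ASV59, ASV62, ASV63, ASV64, ASV8.

17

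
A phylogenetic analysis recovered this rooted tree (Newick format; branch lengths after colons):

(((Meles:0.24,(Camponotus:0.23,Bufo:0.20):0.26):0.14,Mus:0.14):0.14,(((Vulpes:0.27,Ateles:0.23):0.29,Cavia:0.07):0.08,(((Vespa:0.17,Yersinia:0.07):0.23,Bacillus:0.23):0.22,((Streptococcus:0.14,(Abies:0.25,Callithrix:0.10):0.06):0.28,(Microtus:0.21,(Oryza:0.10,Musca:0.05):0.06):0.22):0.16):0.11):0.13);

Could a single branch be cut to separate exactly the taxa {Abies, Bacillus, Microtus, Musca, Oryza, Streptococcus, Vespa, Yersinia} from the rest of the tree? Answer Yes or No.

The MRCA of the listed taxa subtends (((Vespa,Yersinia),Bacillus),((Streptococcus,(Abies,Callithrix)),(Microtus,(Oryza,Musca)))).
That clade also contains Callithrix, which is not in the proposed group, so the group is not monophyletic.

No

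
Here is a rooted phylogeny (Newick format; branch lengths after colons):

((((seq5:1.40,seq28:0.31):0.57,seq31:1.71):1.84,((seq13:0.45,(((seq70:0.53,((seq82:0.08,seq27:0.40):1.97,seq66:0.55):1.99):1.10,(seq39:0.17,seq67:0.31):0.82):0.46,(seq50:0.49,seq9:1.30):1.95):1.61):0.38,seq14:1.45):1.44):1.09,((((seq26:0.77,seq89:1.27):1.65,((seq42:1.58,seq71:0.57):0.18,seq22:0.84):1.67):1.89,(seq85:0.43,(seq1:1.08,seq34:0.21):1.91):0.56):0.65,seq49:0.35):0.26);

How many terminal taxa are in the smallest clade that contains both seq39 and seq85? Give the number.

22

The MRCA of seq39 and seq85 is the root, so the clade is the entire tree.
That clade contains 22 terminal taxa: seq1, seq13, seq14, seq22, seq26, seq27, seq28, seq31, seq34, seq39, seq42, seq49, seq5, seq50, seq66, seq67, seq70, seq71, seq82, seq85, seq89, seq9.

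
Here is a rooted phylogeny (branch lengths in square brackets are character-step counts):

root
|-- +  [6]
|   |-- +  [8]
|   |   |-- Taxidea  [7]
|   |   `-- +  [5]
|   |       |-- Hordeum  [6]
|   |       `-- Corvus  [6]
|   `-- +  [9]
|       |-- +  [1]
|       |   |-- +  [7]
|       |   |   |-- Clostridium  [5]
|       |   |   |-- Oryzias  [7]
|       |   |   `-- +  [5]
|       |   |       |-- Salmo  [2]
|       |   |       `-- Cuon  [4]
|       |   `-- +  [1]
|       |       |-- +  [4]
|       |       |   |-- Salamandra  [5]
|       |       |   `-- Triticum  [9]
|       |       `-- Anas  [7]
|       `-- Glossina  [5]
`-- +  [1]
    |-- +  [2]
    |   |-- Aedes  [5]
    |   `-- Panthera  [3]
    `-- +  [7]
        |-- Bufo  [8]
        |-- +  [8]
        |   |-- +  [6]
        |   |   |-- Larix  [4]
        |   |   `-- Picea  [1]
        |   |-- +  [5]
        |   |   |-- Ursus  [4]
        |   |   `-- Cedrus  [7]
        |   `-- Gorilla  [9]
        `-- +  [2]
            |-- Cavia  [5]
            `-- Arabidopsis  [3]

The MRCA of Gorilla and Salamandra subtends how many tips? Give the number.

21

The MRCA of Gorilla and Salamandra is the root, so the clade is the entire tree.
That clade contains 21 terminal taxa: Aedes, Anas, Arabidopsis, Bufo, Cavia, Cedrus, Clostridium, Corvus, Cuon, Glossina, Gorilla, Hordeum, Larix, Oryzias, Panthera, Picea, Salamandra, Salmo, Taxidea, Triticum, Ursus.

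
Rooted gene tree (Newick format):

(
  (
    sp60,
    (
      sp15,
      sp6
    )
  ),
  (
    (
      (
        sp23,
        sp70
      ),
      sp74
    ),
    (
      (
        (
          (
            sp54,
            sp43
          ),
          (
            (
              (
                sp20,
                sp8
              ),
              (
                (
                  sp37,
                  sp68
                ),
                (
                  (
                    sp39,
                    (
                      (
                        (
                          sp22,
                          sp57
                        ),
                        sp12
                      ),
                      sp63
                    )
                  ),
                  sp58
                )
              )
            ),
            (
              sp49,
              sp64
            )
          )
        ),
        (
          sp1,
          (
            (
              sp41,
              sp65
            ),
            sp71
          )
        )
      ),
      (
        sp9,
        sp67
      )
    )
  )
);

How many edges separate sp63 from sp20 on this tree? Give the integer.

7

The MRCA of sp63 and sp20 is the node subtending ((sp20,sp8),((sp37,sp68),((sp39,(((sp22,sp57),sp12),sp63)),sp58))).
From sp63 up to that node: 5 branches. From sp20 up to the same node: 2 branches. Total: 5 + 2 = 7.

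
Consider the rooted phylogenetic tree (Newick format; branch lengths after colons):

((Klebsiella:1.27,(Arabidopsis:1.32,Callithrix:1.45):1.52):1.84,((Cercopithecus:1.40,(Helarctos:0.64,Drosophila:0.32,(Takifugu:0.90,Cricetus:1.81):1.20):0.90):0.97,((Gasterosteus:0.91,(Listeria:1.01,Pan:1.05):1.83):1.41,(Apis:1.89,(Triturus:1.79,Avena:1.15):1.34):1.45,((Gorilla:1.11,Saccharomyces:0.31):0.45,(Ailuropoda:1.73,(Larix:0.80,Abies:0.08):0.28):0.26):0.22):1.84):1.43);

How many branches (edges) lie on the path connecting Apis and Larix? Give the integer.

6

The MRCA of Apis and Larix is the node subtending ((Gasterosteus,(Listeria,Pan)),(Apis,(Triturus,Avena)),((Gorilla,Saccharomyces),(Ailuropoda,(Larix,Abies)))).
From Apis up to that node: 2 branches. From Larix up to the same node: 4 branches. Total: 2 + 4 = 6.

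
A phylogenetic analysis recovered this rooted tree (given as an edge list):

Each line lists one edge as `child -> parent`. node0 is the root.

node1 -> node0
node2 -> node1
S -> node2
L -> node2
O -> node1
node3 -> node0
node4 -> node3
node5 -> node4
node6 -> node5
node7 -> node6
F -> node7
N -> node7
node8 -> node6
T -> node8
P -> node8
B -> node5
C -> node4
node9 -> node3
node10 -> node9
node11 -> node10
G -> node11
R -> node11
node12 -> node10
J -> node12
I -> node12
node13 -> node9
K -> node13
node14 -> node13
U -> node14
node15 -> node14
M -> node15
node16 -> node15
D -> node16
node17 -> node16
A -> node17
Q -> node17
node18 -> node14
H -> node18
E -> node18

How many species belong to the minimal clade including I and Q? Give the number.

The MRCA of I and Q is the node subtending (((G,R),(J,I)),(K,(U,(M,(D,(A,Q))),(H,E)))).
That clade contains 12 terminal taxa: A, D, E, G, H, I, J, K, M, Q, R, U.

12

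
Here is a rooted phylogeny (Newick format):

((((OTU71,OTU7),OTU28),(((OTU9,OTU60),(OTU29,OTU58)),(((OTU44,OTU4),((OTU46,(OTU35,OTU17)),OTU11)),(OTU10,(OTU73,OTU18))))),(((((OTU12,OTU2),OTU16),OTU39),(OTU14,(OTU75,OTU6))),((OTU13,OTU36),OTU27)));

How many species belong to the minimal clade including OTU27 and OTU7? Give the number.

The MRCA of OTU27 and OTU7 is the root, so the clade is the entire tree.
That clade contains 26 terminal taxa: OTU10, OTU11, OTU12, OTU13, OTU14, OTU16, OTU17, OTU18, OTU2, OTU27, OTU28, OTU29, OTU35, OTU36, OTU39, OTU4, OTU44, OTU46, OTU58, OTU6, OTU60, OTU7, OTU71, OTU73, OTU75, OTU9.

26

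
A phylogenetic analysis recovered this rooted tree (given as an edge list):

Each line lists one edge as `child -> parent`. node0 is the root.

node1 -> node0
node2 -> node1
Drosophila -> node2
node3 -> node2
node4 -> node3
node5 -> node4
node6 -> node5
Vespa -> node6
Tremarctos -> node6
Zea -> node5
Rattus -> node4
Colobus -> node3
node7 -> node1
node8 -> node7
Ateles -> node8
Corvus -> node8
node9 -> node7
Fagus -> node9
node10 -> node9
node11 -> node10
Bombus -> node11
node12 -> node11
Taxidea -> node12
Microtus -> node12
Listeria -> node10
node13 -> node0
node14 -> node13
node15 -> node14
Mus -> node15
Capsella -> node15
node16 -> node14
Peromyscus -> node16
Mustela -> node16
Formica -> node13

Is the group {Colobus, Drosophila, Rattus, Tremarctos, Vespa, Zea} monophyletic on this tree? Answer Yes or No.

The most recent common ancestor of these taxa subtends (Drosophila,((((Vespa,Tremarctos),Zea),Rattus),Colobus)).
That clade has exactly 6 tips — every listed taxon and nothing else — so the group is monophyletic.

Yes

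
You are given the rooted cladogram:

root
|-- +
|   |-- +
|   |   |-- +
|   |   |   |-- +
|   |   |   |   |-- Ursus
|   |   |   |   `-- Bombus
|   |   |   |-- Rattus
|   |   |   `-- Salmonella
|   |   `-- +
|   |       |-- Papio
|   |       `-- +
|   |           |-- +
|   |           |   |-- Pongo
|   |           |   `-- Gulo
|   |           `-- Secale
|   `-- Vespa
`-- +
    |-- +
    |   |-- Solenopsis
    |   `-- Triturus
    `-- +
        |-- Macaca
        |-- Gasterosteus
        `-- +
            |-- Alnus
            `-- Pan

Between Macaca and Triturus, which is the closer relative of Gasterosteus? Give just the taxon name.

Macaca

The MRCA of Gasterosteus and Macaca subtends (Macaca,Gasterosteus,(Alnus,Pan)) (4 taxa).
The MRCA of Gasterosteus and Triturus subtends ((Solenopsis,Triturus),(Macaca,Gasterosteus,(Alnus,Pan))) (6 taxa).
The first is nested inside the second, so Gasterosteus shares a more recent common ancestor with Macaca.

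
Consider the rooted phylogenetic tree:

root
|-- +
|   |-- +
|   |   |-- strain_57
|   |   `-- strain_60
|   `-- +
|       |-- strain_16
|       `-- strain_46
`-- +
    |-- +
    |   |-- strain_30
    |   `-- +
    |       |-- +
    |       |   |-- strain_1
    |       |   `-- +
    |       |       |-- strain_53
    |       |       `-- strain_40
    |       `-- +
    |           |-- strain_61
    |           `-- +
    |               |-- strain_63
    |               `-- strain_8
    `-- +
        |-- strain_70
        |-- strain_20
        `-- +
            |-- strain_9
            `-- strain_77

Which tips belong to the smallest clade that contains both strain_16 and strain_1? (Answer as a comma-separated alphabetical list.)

strain_1, strain_16, strain_20, strain_30, strain_40, strain_46, strain_53, strain_57, strain_60, strain_61, strain_63, strain_70, strain_77, strain_8, strain_9

Tracing strain_16: it sits inside (strain_16,strain_46).
Tracing strain_1: it sits inside (strain_1,(strain_53,strain_40)).
The smallest clade enclosing both is the whole tree (their MRCA is the root), so the answer is all 15 tips in alphabetical order.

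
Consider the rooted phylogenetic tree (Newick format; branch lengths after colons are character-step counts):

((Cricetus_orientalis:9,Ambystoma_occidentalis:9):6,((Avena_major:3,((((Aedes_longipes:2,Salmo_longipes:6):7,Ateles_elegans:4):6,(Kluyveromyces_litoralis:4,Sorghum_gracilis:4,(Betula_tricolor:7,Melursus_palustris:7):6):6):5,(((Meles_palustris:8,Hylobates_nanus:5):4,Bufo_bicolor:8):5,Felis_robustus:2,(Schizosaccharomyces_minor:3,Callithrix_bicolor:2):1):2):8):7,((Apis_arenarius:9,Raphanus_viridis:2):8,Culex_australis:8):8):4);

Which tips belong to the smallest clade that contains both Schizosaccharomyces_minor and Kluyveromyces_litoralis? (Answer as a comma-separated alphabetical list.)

Aedes_longipes, Ateles_elegans, Betula_tricolor, Bufo_bicolor, Callithrix_bicolor, Felis_robustus, Hylobates_nanus, Kluyveromyces_litoralis, Meles_palustris, Melursus_palustris, Salmo_longipes, Schizosaccharomyces_minor, Sorghum_gracilis

Tracing Schizosaccharomyces_minor: it sits inside (Schizosaccharomyces_minor,Callithrix_bicolor).
Tracing Kluyveromyces_litoralis: it sits inside (Kluyveromyces_litoralis,Sorghum_gracilis,(Betula_tricolor,Melursus_palustris)).
The smallest clade enclosing both is ((((Aedes_longipes,Salmo_longipes),Ateles_elegans),(Kluyveromyces_litoralis,Sorghum_gracilis,(Betula_tricolor,Melursus_palustris))),(((Meles_palustris,Hylobates_nanus),Bufo_bicolor),Felis_robustus,(Schizosaccharomyces_minor,Callithrix_bicolor))); the answer is its 13 terminal taxa in alphabetical order.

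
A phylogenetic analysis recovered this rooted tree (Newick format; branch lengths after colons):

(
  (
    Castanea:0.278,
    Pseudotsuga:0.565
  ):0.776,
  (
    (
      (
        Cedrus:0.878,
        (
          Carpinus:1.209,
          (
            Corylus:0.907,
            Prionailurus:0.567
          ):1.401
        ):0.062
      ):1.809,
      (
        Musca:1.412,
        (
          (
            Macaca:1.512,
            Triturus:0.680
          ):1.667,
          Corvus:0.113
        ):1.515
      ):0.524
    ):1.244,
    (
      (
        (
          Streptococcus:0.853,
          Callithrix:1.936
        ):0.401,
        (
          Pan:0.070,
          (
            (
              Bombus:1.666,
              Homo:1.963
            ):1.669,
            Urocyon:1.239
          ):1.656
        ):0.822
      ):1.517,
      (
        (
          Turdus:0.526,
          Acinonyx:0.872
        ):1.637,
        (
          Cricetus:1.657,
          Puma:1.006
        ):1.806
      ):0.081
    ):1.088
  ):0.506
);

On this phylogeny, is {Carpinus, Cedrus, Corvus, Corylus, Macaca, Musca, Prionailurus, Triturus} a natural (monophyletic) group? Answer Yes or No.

Yes

The most recent common ancestor of these taxa subtends ((Cedrus,(Carpinus,(Corylus,Prionailurus))),(Musca,((Macaca,Triturus),Corvus))).
That clade has exactly 8 tips — every listed taxon and nothing else — so the group is monophyletic.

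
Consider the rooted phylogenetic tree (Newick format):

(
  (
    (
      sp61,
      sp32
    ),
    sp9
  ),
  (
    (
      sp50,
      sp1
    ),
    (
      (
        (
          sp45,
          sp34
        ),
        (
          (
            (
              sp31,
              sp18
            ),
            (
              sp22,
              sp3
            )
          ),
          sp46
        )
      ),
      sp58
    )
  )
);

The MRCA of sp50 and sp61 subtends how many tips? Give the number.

13

The MRCA of sp50 and sp61 is the root, so the clade is the entire tree.
That clade contains 13 terminal taxa: sp1, sp18, sp22, sp3, sp31, sp32, sp34, sp45, sp46, sp50, sp58, sp61, sp9.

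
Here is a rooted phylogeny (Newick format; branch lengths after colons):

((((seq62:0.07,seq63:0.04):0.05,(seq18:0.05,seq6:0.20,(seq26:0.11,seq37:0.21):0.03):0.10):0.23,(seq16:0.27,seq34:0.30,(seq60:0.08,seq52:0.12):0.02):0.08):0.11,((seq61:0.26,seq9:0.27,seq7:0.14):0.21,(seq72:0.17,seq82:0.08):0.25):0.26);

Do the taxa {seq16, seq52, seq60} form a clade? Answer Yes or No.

No

The MRCA of the listed taxa subtends (seq16,seq34,(seq60,seq52)).
That clade also contains seq34, which is not in the proposed group, so the group is not monophyletic.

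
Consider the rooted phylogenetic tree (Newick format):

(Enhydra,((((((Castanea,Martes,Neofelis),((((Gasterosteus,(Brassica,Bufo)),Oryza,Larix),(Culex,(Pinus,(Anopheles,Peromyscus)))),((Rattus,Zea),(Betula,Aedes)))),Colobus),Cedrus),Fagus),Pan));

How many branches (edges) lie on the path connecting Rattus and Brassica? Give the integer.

The MRCA of Rattus and Brassica is the node subtending ((((Gasterosteus,(Brassica,Bufo)),Oryza,Larix),(Culex,(Pinus,(Anopheles,Peromyscus)))),((Rattus,Zea),(Betula,Aedes))).
From Rattus up to that node: 3 branches. From Brassica up to the same node: 5 branches. Total: 3 + 5 = 8.

8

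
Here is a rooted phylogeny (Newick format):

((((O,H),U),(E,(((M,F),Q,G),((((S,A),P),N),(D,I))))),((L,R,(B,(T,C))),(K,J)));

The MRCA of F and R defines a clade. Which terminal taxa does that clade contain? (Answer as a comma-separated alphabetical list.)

Tracing F: it sits inside (M,F).
Tracing R: it sits inside (L,R,(B,(T,C))).
The smallest clade enclosing both is the whole tree (their MRCA is the root), so the answer is all 21 tips in alphabetical order.

A, B, C, D, E, F, G, H, I, J, K, L, M, N, O, P, Q, R, S, T, U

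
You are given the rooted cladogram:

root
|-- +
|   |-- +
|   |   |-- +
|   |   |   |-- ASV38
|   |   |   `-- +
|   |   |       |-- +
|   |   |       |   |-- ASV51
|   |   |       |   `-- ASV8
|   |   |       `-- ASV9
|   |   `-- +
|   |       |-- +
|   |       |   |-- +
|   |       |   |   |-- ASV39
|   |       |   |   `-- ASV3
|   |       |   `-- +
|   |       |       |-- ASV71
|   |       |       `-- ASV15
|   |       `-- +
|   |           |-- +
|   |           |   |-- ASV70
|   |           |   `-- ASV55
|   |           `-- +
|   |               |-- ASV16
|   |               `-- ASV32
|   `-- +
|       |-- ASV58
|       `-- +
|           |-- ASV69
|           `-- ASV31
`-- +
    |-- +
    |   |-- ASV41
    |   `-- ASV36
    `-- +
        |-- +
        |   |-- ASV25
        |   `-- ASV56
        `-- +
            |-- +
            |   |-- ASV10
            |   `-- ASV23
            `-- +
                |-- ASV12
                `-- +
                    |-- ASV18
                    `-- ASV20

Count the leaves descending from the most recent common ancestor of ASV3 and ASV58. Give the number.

15

The MRCA of ASV3 and ASV58 is the node subtending (((ASV38,((ASV51,ASV8),ASV9)),(((ASV39,ASV3),(ASV71,ASV15)),((ASV70,ASV55),(ASV16,ASV32)))),(ASV58,(ASV69,ASV31))).
That clade contains 15 terminal taxa: ASV15, ASV16, ASV3, ASV31, ASV32, ASV38, ASV39, ASV51, ASV55, ASV58, ASV69, ASV70, ASV71, ASV8, ASV9.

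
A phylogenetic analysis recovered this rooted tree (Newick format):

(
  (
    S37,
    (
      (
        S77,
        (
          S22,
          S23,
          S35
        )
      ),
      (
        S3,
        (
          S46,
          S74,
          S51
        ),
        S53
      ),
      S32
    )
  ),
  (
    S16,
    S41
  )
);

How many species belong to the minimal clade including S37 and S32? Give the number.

11

The MRCA of S37 and S32 is the node subtending (S37,((S77,(S22,S23,S35)),(S3,(S46,S74,S51),S53),S32)).
That clade contains 11 terminal taxa: S22, S23, S3, S32, S35, S37, S46, S51, S53, S74, S77.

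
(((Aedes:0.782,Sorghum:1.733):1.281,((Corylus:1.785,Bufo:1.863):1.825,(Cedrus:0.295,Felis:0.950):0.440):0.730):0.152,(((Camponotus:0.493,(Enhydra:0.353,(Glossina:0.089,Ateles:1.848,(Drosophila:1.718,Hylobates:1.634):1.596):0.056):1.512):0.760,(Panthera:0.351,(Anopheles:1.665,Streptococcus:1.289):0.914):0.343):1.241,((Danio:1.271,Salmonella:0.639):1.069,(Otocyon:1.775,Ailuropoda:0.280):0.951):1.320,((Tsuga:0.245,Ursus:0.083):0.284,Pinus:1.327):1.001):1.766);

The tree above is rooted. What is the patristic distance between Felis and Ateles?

The path runs Felis → … → MRCA → … → Ateles; the MRCA is the root of the tree.
Branch lengths along that path: 0.950 + 0.440 + 0.730 + 0.152 + 1.766 + 1.241 + 0.760 + 1.512 + 0.056 + 1.848 = 9.455.

9.455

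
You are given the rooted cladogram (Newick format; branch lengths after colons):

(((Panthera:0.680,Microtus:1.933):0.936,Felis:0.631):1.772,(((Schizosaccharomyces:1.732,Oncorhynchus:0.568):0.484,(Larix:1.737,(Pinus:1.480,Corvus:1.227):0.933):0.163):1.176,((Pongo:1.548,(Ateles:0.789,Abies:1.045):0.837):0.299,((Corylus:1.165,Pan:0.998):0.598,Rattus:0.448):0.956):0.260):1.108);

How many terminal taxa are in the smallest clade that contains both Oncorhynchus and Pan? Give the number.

The MRCA of Oncorhynchus and Pan is the node subtending (((Schizosaccharomyces,Oncorhynchus),(Larix,(Pinus,Corvus))),((Pongo,(Ateles,Abies)),((Corylus,Pan),Rattus))).
That clade contains 11 terminal taxa: Abies, Ateles, Corvus, Corylus, Larix, Oncorhynchus, Pan, Pinus, Pongo, Rattus, Schizosaccharomyces.

11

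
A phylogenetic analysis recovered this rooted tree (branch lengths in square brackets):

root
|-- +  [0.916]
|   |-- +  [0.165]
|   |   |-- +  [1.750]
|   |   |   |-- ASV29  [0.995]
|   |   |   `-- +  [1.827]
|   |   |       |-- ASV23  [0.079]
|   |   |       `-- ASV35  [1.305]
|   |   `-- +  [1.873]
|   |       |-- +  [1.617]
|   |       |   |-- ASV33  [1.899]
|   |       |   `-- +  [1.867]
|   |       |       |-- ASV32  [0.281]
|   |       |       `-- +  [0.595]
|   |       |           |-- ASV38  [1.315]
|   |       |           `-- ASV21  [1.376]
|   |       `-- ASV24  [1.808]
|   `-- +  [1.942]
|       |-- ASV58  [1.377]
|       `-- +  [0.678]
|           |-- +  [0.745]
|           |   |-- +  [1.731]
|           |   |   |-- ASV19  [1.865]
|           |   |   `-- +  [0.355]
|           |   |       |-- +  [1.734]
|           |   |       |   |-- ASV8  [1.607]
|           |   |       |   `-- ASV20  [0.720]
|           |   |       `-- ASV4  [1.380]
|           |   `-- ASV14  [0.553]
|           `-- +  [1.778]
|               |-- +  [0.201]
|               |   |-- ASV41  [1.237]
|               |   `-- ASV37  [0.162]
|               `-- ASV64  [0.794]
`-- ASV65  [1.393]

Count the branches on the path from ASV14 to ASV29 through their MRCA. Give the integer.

7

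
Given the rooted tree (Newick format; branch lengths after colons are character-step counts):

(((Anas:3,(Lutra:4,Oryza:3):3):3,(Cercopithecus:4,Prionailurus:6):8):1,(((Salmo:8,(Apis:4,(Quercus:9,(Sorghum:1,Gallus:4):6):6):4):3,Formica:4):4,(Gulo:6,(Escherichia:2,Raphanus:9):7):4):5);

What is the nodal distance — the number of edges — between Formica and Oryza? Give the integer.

7

The MRCA of Formica and Oryza is the root of the tree.
From Formica up to that node: 3 branches. From Oryza up to the same node: 4 branches. Total: 3 + 4 = 7.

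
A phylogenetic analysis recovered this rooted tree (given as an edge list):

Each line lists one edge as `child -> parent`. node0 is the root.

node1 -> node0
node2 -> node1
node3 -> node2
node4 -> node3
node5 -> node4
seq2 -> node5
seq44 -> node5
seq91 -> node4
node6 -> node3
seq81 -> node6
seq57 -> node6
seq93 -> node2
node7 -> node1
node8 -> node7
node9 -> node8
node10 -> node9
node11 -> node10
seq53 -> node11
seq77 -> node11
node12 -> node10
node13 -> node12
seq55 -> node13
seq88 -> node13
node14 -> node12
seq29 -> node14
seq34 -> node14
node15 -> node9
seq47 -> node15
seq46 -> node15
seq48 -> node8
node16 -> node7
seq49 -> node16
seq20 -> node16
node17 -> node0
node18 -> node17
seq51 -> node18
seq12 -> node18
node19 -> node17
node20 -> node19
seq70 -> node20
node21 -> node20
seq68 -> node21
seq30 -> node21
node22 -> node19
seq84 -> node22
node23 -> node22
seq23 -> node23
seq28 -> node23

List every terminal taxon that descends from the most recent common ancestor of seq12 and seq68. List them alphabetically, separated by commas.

seq12, seq23, seq28, seq30, seq51, seq68, seq70, seq84

Tracing seq12: it sits inside (seq51,seq12).
Tracing seq68: it sits inside (seq68,seq30).
The smallest clade enclosing both is ((seq51,seq12),((seq70,(seq68,seq30)),(seq84,(seq23,seq28)))); the answer is its 8 terminal taxa in alphabetical order.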